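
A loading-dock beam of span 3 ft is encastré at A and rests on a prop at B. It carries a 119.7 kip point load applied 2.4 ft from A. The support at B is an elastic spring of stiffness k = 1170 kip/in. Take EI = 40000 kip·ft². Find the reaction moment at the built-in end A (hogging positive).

M_A = 95.26 kip·ft

Remove the prop at B; the released (primary) structure is a cantilever built in at A.
Primary-structure tip deflection at B by superposition:
  point load 119.7 at a = 2.4: Pa²(3L − a)/(6EI) = 758.4/EI
Flexibility coefficient — unit upward force at B: δ_{BB} = L³/(3EI) = 9/EI.
With EI = 40000 kip·ft²: δ_0 = 0.01896 ft and δ_{BB} = 0.000225 ft/kip.
Compatibility — the spring shortens by R_B/k under the reaction it provides: δ_0 − R_B·δ_{BB} = R_B/k. With 1/k = 1/(1170×12) ft/kip = 0.000071 ft/kip, R_B = δ_0 / (δ_{BB} + 1/k) = 0.01896 / (0.000225 + 0.000071) = 64.01 kip.
Moment equilibrium about A: M_A = Σ(load moments about A) − R_B·L = 287.3 − 64.01×3 = 95.26 kip·ft.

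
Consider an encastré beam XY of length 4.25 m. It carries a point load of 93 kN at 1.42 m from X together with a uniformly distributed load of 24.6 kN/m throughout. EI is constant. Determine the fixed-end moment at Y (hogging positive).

Release both end moments; the primary structure is a simply-supported span XY with redundants M_X and M_Y.
On the primary (simply-supported) span, the end slopes from the loading are:
  at X: point load 93 at a = 1.42: Pab(L + b)/(6LEI) = 103.8/EI
  at Y: point load 93 at a = 1.42: Pab(L + a)/(6LEI) = 83.1/EI
  at X: UDL 24.6: wL³/(24EI) = 78.68/EI
  at Y: UDL 24.6: wL³/(24EI) = 78.68/EI
  θ_X0 = 182.4/EI,  θ_Y0 = 161.8/EI
Flexibility coefficients: a unit moment at one end gives L/(3EI) there and L/(6EI) at the far end, so f₁₁ = f₂₂ = 1.417/EI and f₁₂ = f₂₁ = 0.7083/EI.
Compatibility — zero rotation at each built-in end:
  1.417 M_X + 0.7083 M_Y = 182.4
  0.7083 M_X + 1.417 M_Y = 161.8
Solving the pair gives M_X = 95.58 kN·m and M_Y = 66.41 kN·m (hogging).

M_Y = 66.41 kN·m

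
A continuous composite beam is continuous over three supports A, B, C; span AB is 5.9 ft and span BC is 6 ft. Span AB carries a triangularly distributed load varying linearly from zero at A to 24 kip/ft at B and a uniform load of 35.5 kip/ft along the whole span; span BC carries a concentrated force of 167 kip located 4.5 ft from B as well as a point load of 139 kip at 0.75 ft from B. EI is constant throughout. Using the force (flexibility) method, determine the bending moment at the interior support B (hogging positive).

M_B = 206.5 kip·ft

Release continuity at B by inserting a hinge; the redundant is the internal moment M_B. The primary structure is two simply-supported spans AB and BC.
Discontinuity in slope at B on the released structure — sum the simple-span end rotations:
  span AB: triangular load, peak 24: w₀L³/(45EI) = 109.5/EI
  span AB: UDL 35.5: wL³/(24EI) = 303.8/EI
  span BC: point load 167 at a = 4.5: Pab(L + b)/(6LEI) = 234.8/EI
  span BC: point load 139 at a = 0.75: Pab(L + b)/(6LEI) = 171/EI
  relative rotation θ_0 = (413.3 + 405.9)/EI = 819.2/EI
A unit hogging moment at B produces rotation L₁/(3EI) + L₂/(3EI) = 3.967/EI.
Compatibility: M_B·(L₁+L₂)/(3EI) = θ_0, giving M_B = 206.5 kip·ft (hogging).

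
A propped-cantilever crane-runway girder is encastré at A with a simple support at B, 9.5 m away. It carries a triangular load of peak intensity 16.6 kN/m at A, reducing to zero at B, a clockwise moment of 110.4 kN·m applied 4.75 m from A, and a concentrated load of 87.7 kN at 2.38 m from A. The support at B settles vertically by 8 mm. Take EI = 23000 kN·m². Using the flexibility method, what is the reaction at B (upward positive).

Remove the prop at B; the released (primary) structure is a cantilever built in at A.
Primary-structure tip deflection at B by superposition:
  triangular load, peak 16.6 at the fixed end: w₀L⁴/(30EI) = 4507/EI
  clockwise couple 110.4 at a = 4.75: M₀a(2L − a)/(2EI) = 3736/EI
  point load 87.7 at a = 2.38: Pa²(3L − a)/(6EI) = 2163/EI
  δ_0 = 10406/EI
Flexibility coefficient — unit upward force at B: δ_{BB} = L³/(3EI) = 285.8/EI.
With EI = 23000 kN·m²: δ_0 = 0.45243 m and δ_{BB} = 0.012426 m/kN.
Compatibility — the beam at B must follow the support down by 0.008 m: δ_0 − R_B·δ_{BB} = 0.008, so R_B = (0.45243 − 0.008)/0.012426 = 35.77 kN.

R_B = 35.77 kN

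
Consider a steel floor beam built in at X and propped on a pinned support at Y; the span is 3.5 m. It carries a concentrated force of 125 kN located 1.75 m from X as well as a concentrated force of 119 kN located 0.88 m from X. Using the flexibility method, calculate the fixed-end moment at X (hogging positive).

Remove the prop at Y; the released (primary) structure is a cantilever built in at X.
Primary-structure tip deflection at Y by superposition:
  point load 125 at a = 1.75: Pa²(3L − a)/(6EI) = 558.3/EI
  point load 119 at a = 0.88: Pa²(3L − a)/(6EI) = 147.8/EI
  δ_0 = 706/EI
Tip deflection under a unit load at Y: L³/(3EI) = 14.29/EI.
The prop prevents deflection at Y: R_Y = δ_0/δ_{YY} = 706/14.29 = 49.4 kN.
Moment equilibrium about X: M_X = Σ(load moments about X) − R_Y·L = 323.5 − 49.4×3.5 = 150.6 kN·m.

M_X = 150.6 kN·m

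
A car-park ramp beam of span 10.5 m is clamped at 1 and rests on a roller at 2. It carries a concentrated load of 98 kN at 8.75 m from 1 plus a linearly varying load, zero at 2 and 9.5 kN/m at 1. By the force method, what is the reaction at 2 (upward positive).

R_2 = 83.7 kN

Choose R_2 as the redundant. The primary structure is the cantilever fixed at 1.
Free-end deflection of the primary structure under the applied loading (downward +):
  point load 98 at a = 8.75: Pa²(3L − a)/(6EI) = 28449/EI
  triangular load, peak 9.5 at the fixed end: w₀L⁴/(30EI) = 3849/EI
  δ_0 = 32298/EI
Tip deflection under a unit load at 2: L³/(3EI) = 385.9/EI.
Compatibility at 2: δ_0 − R_2·δ_{22} = 0, so R_2 = 32298/385.9 = 83.7 kN.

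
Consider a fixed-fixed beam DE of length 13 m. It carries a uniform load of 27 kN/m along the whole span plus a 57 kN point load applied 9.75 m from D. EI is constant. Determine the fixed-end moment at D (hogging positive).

Take the two fixed-end moments M_D, M_E as redundants; the released structure is the simple span DE.
On the primary (simply-supported) span, the end slopes from the loading are:
  at D: UDL 27: wL³/(24EI) = 2472/EI
  at E: UDL 27: wL³/(24EI) = 2472/EI
  at D: point load 57 at a = 9.75: Pab(L + b)/(6LEI) = 376.3/EI
  at E: point load 57 at a = 9.75: Pab(L + a)/(6LEI) = 526.8/EI
  θ_D0 = 2848/EI,  θ_E0 = 2998/EI
Flexibility coefficients: a unit moment at one end gives L/(3EI) there and L/(6EI) at the far end, so f₁₁ = f₂₂ = 4.333/EI and f₁₂ = f₂₁ = 2.167/EI.
Compatibility — zero rotation at each built-in end:
  4.333 M_D + 2.167 M_E = 2848
  2.167 M_D + 4.333 M_E = 2998
Solving the pair gives M_D = 415 kN·m and M_E = 484.5 kN·m (hogging).

M_D = 415 kN·m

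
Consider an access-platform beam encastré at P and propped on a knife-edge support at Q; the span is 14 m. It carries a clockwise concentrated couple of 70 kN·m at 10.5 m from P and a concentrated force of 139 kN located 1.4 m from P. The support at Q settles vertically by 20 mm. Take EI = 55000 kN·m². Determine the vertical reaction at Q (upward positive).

Choose R_Q as the redundant. The primary structure is the cantilever fixed at P.
Primary-structure tip deflection at Q by superposition:
  clockwise couple 70 at a = 10.5: M₀a(2L − a)/(2EI) = 6431/EI
  point load 139 at a = 1.4: Pa²(3L − a)/(6EI) = 1844/EI
  δ_0 = 8275/EI
Flexibility coefficient — unit upward force at Q: δ_{QQ} = L³/(3EI) = 914.7/EI.
With EI = 55000 kN·m²: δ_0 = 0.15045 m and δ_{QQ} = 0.01663 m/kN.
Compatibility — the beam at Q must follow the support down by 0.02 m: δ_0 − R_Q·δ_{QQ} = 0.02, so R_Q = (0.15045 − 0.02)/0.01663 = 7.844 kN.

R_Q = 7.844 kN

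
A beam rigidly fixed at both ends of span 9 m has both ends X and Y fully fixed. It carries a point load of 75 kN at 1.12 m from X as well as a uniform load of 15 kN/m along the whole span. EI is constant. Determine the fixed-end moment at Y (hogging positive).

Take the two fixed-end moments M_X, M_Y as redundants; the released structure is the simple span XY.
Simple-span end rotations at X and Y under the given loads:
  at X: point load 75 at a = 1.12: Pab(L + b)/(6LEI) = 206.9/EI
  at Y: point load 75 at a = 1.12: Pab(L + a)/(6LEI) = 124/EI
  at X: UDL 15: wL³/(24EI) = 455.6/EI
  at Y: UDL 15: wL³/(24EI) = 455.6/EI
  θ_X0 = 662.5/EI,  θ_Y0 = 579.7/EI
Flexibility coefficients: a unit moment at one end gives L/(3EI) there and L/(6EI) at the far end, so f₁₁ = f₂₂ = 3/EI and f₁₂ = f₂₁ = 1.5/EI.
Compatibility — zero rotation at each built-in end:
  3 M_X + 1.5 M_Y = 662.5
  1.5 M_X + 3 M_Y = 579.7
Solving the pair gives M_X = 165.6 kN·m and M_Y = 110.4 kN·m (hogging).

M_Y = 110.4 kN·m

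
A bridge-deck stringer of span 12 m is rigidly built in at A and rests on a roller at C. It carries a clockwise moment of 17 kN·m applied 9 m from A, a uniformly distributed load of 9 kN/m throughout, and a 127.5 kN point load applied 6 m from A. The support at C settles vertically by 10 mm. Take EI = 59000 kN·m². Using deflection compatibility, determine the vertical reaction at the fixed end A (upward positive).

R_A = 154.2 kN

Remove the prop at C; the released (primary) structure is a cantilever built in at A.
Deflection at C on the released cantilever, summing each load's contribution:
  clockwise couple 17 at a = 9: M₀a(2L − a)/(2EI) = 1148/EI
  UDL 9: wL⁴/(8EI) = 23328/EI
  point load 127.5 at a = 6: Pa²(3L − a)/(6EI) = 22950/EI
  δ_0 = 47426/EI
Tip deflection under a unit load at C: L³/(3EI) = 576/EI.
With EI = 59000 kN·m²: δ_0 = 0.80382 m and δ_{CC} = 0.009763 m/kN.
Compatibility — the beam at C must follow the support down by 0.01 m: δ_0 − R_C·δ_{CC} = 0.01, so R_C = (0.80382 − 0.01)/0.009763 = 81.31 kN.
Vertical equilibrium: R_A = ΣP − R_C = 235.5 − 81.31 = 154.2 kN.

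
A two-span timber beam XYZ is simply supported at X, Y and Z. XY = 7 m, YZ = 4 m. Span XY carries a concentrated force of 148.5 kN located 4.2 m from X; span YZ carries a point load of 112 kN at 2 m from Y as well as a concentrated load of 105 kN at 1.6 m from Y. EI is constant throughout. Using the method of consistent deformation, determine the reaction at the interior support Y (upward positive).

R_Y = 281.5 kN

Take M_Y as the redundant. Released structure: two simple spans XY and YZ with a hinge at Y.
Discontinuity in slope at Y on the released structure — sum the simple-span end rotations:
  span XY: point load 148.5 at a = 4.2: Pab(L + a)/(6LEI) = 465.7/EI
  span YZ: point load 112 at a = 2: Pab(L + b)/(6LEI) = 112/EI
  span YZ: point load 105 at a = 1.6: Pab(L + b)/(6LEI) = 107.5/EI
  relative rotation θ_0 = (465.7 + 219.5)/EI = 685.2/EI
A unit hogging moment at Y produces rotation L₁/(3EI) + L₂/(3EI) = 3.667/EI.
Compatibility: M_Y·(L₁+L₂)/(3EI) = θ_0, giving M_Y = 186.9 kN·m (hogging).
Span XY, ΣM about X with M_Y applied at Y: R_Y^{XY}·7 = 623.7 + 186.9, so R_Y^{XY} = 115.8 kN and R_X = 148.5 − 115.8 = 32.7 kN.
Span YZ, ΣM about Z: R_Y^{YZ}·4 = 476 + 186.9, so R_Y^{YZ} = 165.7 kN and R_Z = 217 − 165.7 = 51.28 kN.
R_Y = 115.8 + 165.7 = 281.5 kN.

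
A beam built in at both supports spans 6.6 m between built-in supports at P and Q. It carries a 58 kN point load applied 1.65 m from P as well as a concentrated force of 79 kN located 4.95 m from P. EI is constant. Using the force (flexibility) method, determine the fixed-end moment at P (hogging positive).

Release both end moments; the primary structure is a simply-supported span PQ with redundants M_P and M_Q.
On the primary (simply-supported) span, the end slopes from the loading are:
  at P: point load 58 at a = 1.65: Pab(L + b)/(6LEI) = 138.2/EI
  at Q: point load 58 at a = 1.65: Pab(L + a)/(6LEI) = 98.69/EI
  at P: point load 79 at a = 4.95: Pab(L + b)/(6LEI) = 134.4/EI
  at Q: point load 79 at a = 4.95: Pab(L + a)/(6LEI) = 188.2/EI
  θ_P0 = 272.6/EI,  θ_Q0 = 286.9/EI
Flexibility coefficients: a unit moment at one end gives L/(3EI) there and L/(6EI) at the far end, so f₁₁ = f₂₂ = 2.2/EI and f₁₂ = f₂₁ = 1.1/EI.
Compatibility — zero rotation at each built-in end:
  2.2 M_P + 1.1 M_Q = 272.6
  1.1 M_P + 2.2 M_Q = 286.9
Solving the pair gives M_P = 78.27 kN·m and M_Q = 91.27 kN·m (hogging).

M_P = 78.27 kN·m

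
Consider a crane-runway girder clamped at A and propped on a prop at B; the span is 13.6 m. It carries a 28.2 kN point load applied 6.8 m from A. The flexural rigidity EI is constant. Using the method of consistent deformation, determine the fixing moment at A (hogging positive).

Take the reaction at B as the redundant and release it; the primary structure is a cantilever fixed at A.
Deflection at B on the released cantilever, summing each load's contribution:
  point load 28.2 at a = 6.8: Pa²(3L − a)/(6EI) = 7389/EI
Tip deflection under a unit load at B: L³/(3EI) = 838.5/EI.
Compatibility at B: δ_0 − R_B·δ_{BB} = 0, so R_B = 7389/838.5 = 8.812 kN.
Moment equilibrium about A: M_A = Σ(load moments about A) − R_B·L = 191.8 − 8.812×13.6 = 71.91 kN·m.

M_A = 71.91 kN·m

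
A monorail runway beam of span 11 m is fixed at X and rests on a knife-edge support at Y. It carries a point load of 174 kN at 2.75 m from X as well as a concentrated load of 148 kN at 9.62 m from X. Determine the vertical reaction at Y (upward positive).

R_Y = 135.2 kN

Remove the prop at Y; the released (primary) structure is a cantilever built in at X.
Deflection at Y on the released cantilever, summing each load's contribution:
  point load 174 at a = 2.75: Pa²(3L − a)/(6EI) = 6634/EI
  point load 148 at a = 9.62: Pa²(3L − a)/(6EI) = 53371/EI
  δ_0 = 60005/EI
Tip deflection under a unit load at Y: L³/(3EI) = 443.7/EI.
The prop prevents deflection at Y: R_Y = δ_0/δ_{YY} = 60005/443.7 = 135.2 kN.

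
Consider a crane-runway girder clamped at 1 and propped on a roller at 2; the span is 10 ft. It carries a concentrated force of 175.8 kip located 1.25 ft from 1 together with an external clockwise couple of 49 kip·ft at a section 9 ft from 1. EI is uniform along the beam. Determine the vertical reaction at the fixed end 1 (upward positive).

R_1 = 164.6 kip

Take the reaction at 2 as the redundant and release it; the primary structure is a cantilever fixed at 1.
Downward deflection at the released point 2 due to the loads:
  point load 175.8 at a = 1.25: Pa²(3L − a)/(6EI) = 1316/EI
  clockwise couple 49 at a = 9: M₀a(2L − a)/(2EI) = 2426/EI
  δ_0 = 3742/EI
Tip deflection under a unit load at 2: L³/(3EI) = 333.3/EI.
The prop prevents deflection at 2: R_2 = δ_0/δ_{22} = 3742/333.3 = 11.23 kip.
Vertical equilibrium: R_1 = ΣP − R_2 = 175.8 − 11.23 = 164.6 kip.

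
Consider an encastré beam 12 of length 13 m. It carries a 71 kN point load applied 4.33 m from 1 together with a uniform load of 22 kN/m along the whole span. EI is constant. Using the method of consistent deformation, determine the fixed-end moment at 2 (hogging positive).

Take the two fixed-end moments M_1, M_2 as redundants; the released structure is the simple span 12.
Simple-span end rotations at 1 and 2 under the given loads:
  at 1: point load 71 at a = 4.33: Pab(L + b)/(6LEI) = 740.5/EI
  at 2: point load 71 at a = 4.33: Pab(L + a)/(6LEI) = 592.2/EI
  at 1: UDL 22: wL³/(24EI) = 2014/EI
  at 2: UDL 22: wL³/(24EI) = 2014/EI
  θ_10 = 2754/EI,  θ_20 = 2606/EI
Flexibility coefficients: a unit moment at one end gives L/(3EI) there and L/(6EI) at the far end, so f₁₁ = f₂₂ = 4.333/EI and f₁₂ = f₂₁ = 2.167/EI.
Compatibility — zero rotation at each built-in end:
  4.333 M_1 + 2.167 M_2 = 2754
  2.167 M_1 + 4.333 M_2 = 2606
Solving the pair gives M_1 = 446.6 kN·m and M_2 = 378.1 kN·m (hogging).

M_2 = 378.1 kN·m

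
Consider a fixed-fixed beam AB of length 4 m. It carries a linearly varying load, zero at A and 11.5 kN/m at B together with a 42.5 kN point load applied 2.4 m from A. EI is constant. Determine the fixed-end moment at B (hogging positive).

Release both end moments; the primary structure is a simply-supported span AB with redundants M_A and M_B.
On the primary (simply-supported) span, the end slopes from the loading are:
  at A: triangular load, peak 11.5: 7w₀L³/(360EI) = 14.31/EI
  at B: triangular load, peak 11.5: w₀L³/(45EI) = 16.36/EI
  at A: point load 42.5 at a = 2.4: Pab(L + b)/(6LEI) = 38.08/EI
  at B: point load 42.5 at a = 2.4: Pab(L + a)/(6LEI) = 43.52/EI
  θ_A0 = 52.39/EI,  θ_B0 = 59.88/EI
Flexibility coefficients: a unit moment at one end gives L/(3EI) there and L/(6EI) at the far end, so f₁₁ = f₂₂ = 1.333/EI and f₁₂ = f₂₁ = 0.6667/EI.
Compatibility — zero rotation at each built-in end:
  1.333 M_A + 0.6667 M_B = 52.39
  0.6667 M_A + 1.333 M_B = 59.88
Solving the pair gives M_A = 22.45 kN·m and M_B = 33.68 kN·m (hogging).

M_B = 33.68 kN·m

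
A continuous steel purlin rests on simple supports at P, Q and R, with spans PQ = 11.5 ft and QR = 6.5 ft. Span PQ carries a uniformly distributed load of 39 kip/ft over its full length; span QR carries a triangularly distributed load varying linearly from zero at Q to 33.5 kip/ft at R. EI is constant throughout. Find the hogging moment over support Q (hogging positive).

M_Q = 441.7 kip·ft

Insert a hinge at Q; M_Q is the redundant, and each span becomes simply supported.
End slopes at the hinge Q, treating each span as simply supported:
  span PQ: UDL 39: wL³/(24EI) = 2471/EI
  span QR: triangular load, peak 33.5: 7w₀L³/(360EI) = 178.9/EI
  relative rotation θ_0 = (2471 + 178.9)/EI = 2650/EI
A unit hogging moment at Q produces rotation L₁/(3EI) + L₂/(3EI) = 6/EI.
Compatibility: M_Q·(L₁+L₂)/(3EI) = θ_0, giving M_Q = 441.7 kip·ft (hogging).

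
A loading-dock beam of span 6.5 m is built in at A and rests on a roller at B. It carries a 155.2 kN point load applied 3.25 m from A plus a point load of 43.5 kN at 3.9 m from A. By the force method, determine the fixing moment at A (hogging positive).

Take the reaction at B as the redundant and release it; the primary structure is a cantilever fixed at A.
Deflection at B on the released cantilever, summing each load's contribution:
  point load 155.2 at a = 3.25: Pa²(3L − a)/(6EI) = 4440/EI
  point load 43.5 at a = 3.9: Pa²(3L − a)/(6EI) = 1720/EI
  δ_0 = 6160/EI
Flexibility coefficient — unit upward force at B: δ_{BB} = L³/(3EI) = 91.54/EI.
Compatibility at B: δ_0 − R_B·δ_{BB} = 0, so R_B = 6160/91.54 = 67.29 kN.
Moment equilibrium about A: M_A = Σ(load moments about A) − R_B·L = 674 − 67.29×6.5 = 236.7 kN·m.

M_A = 236.7 kN·m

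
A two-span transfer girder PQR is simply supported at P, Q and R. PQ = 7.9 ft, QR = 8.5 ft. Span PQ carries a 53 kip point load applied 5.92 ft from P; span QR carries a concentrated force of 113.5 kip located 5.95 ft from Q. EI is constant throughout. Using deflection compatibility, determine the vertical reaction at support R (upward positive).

Release continuity at Q by inserting a hinge; the redundant is the internal moment M_Q. The primary structure is two simply-supported spans PQ and QR.
Discontinuity in slope at Q on the released structure — sum the simple-span end rotations:
  span PQ: point load 53 at a = 5.92: Pab(L + a)/(6LEI) = 181.1/EI
  span QR: point load 113.5 at a = 5.95: Pab(L + b)/(6LEI) = 373.1/EI
  relative rotation θ_0 = (181.1 + 373.1)/EI = 554.2/EI
A unit hogging moment at Q produces rotation L₁/(3EI) + L₂/(3EI) = 5.467/EI.
Compatibility: M_Q·(L₁+L₂)/(3EI) = θ_0, giving M_Q = 101.4 kip·ft (hogging).
Span QR, ΣM about R: R_Q^{QR}·8.5 = 289.4 + 101.4, so R_Q^{QR} = 45.98 kip and R_R = 113.5 − 45.98 = 67.52 kip.

R_R = 67.52 kip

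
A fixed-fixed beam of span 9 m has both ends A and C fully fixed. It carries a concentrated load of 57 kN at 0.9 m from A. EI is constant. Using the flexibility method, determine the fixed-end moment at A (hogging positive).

Release both end moments; the primary structure is a simply-supported span AC with redundants M_A and M_C.
Simple-span end rotations at A and C under the given loads:
  at A: point load 57 at a = 0.9: Pab(L + b)/(6LEI) = 131.6/EI
  at C: point load 57 at a = 0.9: Pab(L + a)/(6LEI) = 76.18/EI
  θ_A0 = 131.6/EI,  θ_C0 = 76.18/EI
Flexibility coefficients: a unit moment at one end gives L/(3EI) there and L/(6EI) at the far end, so f₁₁ = f₂₂ = 3/EI and f₁₂ = f₂₁ = 1.5/EI.
Compatibility — zero rotation at each built-in end:
  3 M_A + 1.5 M_C = 131.6
  1.5 M_A + 3 M_C = 76.18
Solving the pair gives M_A = 41.55 kN·m and M_C = 4.617 kN·m (hogging).

M_A = 41.55 kN·m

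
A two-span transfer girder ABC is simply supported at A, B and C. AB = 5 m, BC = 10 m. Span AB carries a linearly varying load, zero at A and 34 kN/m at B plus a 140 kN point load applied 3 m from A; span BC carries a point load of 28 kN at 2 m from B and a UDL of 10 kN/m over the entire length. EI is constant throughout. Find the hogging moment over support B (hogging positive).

M_B = 173.9 kN·m

Release continuity at B by inserting a hinge; the redundant is the internal moment M_B. The primary structure is two simply-supported spans AB and BC.
Discontinuity in slope at B on the released structure — sum the simple-span end rotations:
  span AB: triangular load, peak 34: w₀L³/(45EI) = 94.44/EI
  span AB: point load 140 at a = 3: Pab(L + a)/(6LEI) = 224/EI
  span BC: point load 28 at a = 2: Pab(L + b)/(6LEI) = 134.4/EI
  span BC: UDL 10: wL³/(24EI) = 416.7/EI
  relative rotation θ_0 = (318.4 + 551.1)/EI = 869.5/EI
A unit hogging moment at B produces rotation L₁/(3EI) + L₂/(3EI) = 5/EI.
Slope continuity at B: θ_0 = M_B·5/EI, so M_B = 869.5/5 = 173.9 kN·m (hogging).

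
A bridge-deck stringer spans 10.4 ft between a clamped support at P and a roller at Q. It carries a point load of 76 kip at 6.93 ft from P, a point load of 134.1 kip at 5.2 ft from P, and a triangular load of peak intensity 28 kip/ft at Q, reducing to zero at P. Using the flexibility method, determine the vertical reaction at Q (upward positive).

Remove the prop at Q; the released (primary) structure is a cantilever built in at P.
Deflection at Q on the released cantilever, summing each load's contribution:
  point load 76 at a = 6.93: Pa²(3L − a)/(6EI) = 14764/EI
  point load 134.1 at a = 5.2: Pa²(3L − a)/(6EI) = 15713/EI
  triangular load, peak 28 at the free end: 11w₀L⁴/(120EI) = 30026/EI
  δ_0 = 60503/EI
Tip deflection under a unit load at Q: L³/(3EI) = 375/EI.
Compatibility at Q: δ_0 − R_Q·δ_{QQ} = 0, so R_Q = 60503/375 = 161.4 kip.

R_Q = 161.4 kip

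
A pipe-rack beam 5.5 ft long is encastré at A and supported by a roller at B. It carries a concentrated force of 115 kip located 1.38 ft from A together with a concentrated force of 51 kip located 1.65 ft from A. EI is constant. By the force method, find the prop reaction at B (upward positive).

Take the reaction at B as the redundant and release it; the primary structure is a cantilever fixed at A.
Deflection at B on the released cantilever, summing each load's contribution:
  point load 115 at a = 1.38: Pa²(3L − a)/(6EI) = 551.9/EI
  point load 51 at a = 1.65: Pa²(3L − a)/(6EI) = 343.6/EI
  δ_0 = 895.5/EI
Flexibility coefficient — unit upward force at B: δ_{BB} = L³/(3EI) = 55.46/EI.
The prop prevents deflection at B: R_B = δ_0/δ_{BB} = 895.5/55.46 = 16.15 kip.

R_B = 16.15 kip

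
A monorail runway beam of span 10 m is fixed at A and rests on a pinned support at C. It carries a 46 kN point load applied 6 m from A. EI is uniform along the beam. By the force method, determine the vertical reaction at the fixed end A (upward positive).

Release the roller at C. Primary structure: cantilever fixed at A.
Downward deflection at the released point C due to the loads:
  point load 46 at a = 6: Pa²(3L − a)/(6EI) = 6624/EI
Flexibility coefficient — unit upward force at C: δ_{CC} = L³/(3EI) = 333.3/EI.
Compatibility at C: δ_0 − R_C·δ_{CC} = 0, so R_C = 6624/333.3 = 19.87 kN.
Vertical equilibrium: R_A = ΣP − R_C = 46 − 19.87 = 26.13 kN.

R_A = 26.13 kN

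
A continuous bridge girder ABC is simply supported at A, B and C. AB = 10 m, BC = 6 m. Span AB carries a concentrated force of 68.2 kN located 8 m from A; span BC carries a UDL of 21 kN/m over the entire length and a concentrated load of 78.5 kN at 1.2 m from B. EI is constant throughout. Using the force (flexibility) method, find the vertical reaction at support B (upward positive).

Take M_B as the redundant. Released structure: two simple spans AB and BC with a hinge at B.
End slopes at the hinge B, treating each span as simply supported:
  span AB: point load 68.2 at a = 8: Pab(L + a)/(6LEI) = 327.4/EI
  span BC: UDL 21: wL³/(24EI) = 189/EI
  span BC: point load 78.5 at a = 1.2: Pab(L + b)/(6LEI) = 135.6/EI
  relative rotation θ_0 = (327.4 + 324.6)/EI = 652/EI
A unit hogging moment at B produces rotation L₁/(3EI) + L₂/(3EI) = 5.333/EI.
Compatibility: M_B·(L₁+L₂)/(3EI) = θ_0, giving M_B = 122.3 kN·m (hogging).
Span AB, ΣM about A with M_B applied at B: R_B^{AB}·10 = 545.6 + 122.3, so R_B^{AB} = 66.79 kN and R_A = 68.2 − 66.79 = 1.415 kN.
Span BC, ΣM about C: R_B^{BC}·6 = 754.8 + 122.3, so R_B^{BC} = 146.2 kN and R_C = 204.5 − 146.2 = 58.32 kN.
R_B = 66.79 + 146.2 = 213 kN.

R_B = 213 kN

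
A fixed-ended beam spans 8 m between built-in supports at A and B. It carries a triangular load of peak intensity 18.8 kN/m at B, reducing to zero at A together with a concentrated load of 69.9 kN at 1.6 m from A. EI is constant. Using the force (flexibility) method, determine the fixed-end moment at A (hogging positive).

Take the two fixed-end moments M_A, M_B as redundants; the released structure is the simple span AB.
Simple-span end rotations at A and B under the given loads:
  at A: triangular load, peak 18.8: 7w₀L³/(360EI) = 187.2/EI
  at B: triangular load, peak 18.8: w₀L³/(45EI) = 213.9/EI
  at A: point load 69.9 at a = 1.6: Pab(L + b)/(6LEI) = 214.7/EI
  at B: point load 69.9 at a = 1.6: Pab(L + a)/(6LEI) = 143.2/EI
  θ_A0 = 401.9/EI,  θ_B0 = 357.1/EI
Flexibility coefficients: a unit moment at one end gives L/(3EI) there and L/(6EI) at the far end, so f₁₁ = f₂₂ = 2.667/EI and f₁₂ = f₂₁ = 1.333/EI.
Compatibility — zero rotation at each built-in end:
  2.667 M_A + 1.333 M_B = 401.9
  1.333 M_A + 2.667 M_B = 357.1
Solving the pair gives M_A = 111.7 kN·m and M_B = 78.05 kN·m (hogging).

M_A = 111.7 kN·m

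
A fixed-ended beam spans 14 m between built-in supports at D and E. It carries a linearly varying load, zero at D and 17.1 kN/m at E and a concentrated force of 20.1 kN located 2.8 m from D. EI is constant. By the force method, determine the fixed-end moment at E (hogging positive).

Take the two fixed-end moments M_D, M_E as redundants; the released structure is the simple span DE.
End rotations of the released simple span under the applied load (×1/EI):
  at D: triangular load, peak 17.1: 7w₀L³/(360EI) = 912.4/EI
  at E: triangular load, peak 17.1: w₀L³/(45EI) = 1043/EI
  at D: point load 20.1 at a = 2.8: Pab(L + b)/(6LEI) = 189.1/EI
  at E: point load 20.1 at a = 2.8: Pab(L + a)/(6LEI) = 126.1/EI
  θ_D0 = 1101/EI,  θ_E0 = 1169/EI
Flexibility coefficients: a unit moment at one end gives L/(3EI) there and L/(6EI) at the far end, so f₁₁ = f₂₂ = 4.667/EI and f₁₂ = f₂₁ = 2.333/EI.
Compatibility — zero rotation at each built-in end:
  4.667 M_D + 2.333 M_E = 1101
  2.333 M_D + 4.667 M_E = 1169
Solving the pair gives M_D = 147.7 kN·m and M_E = 176.6 kN·m (hogging).

M_E = 176.6 kN·m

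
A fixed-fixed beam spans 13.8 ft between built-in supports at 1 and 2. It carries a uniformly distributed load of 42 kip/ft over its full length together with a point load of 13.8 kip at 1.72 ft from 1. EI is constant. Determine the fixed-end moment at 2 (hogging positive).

Release both end moments; the primary structure is a simply-supported span 12 with redundants M_1 and M_2.
End rotations of the released simple span under the applied load (×1/EI):
  at 1: UDL 42: wL³/(24EI) = 4599/EI
  at 2: UDL 42: wL³/(24EI) = 4599/EI
  at 1: point load 13.8 at a = 1.72: Pab(L + b)/(6LEI) = 89.62/EI
  at 2: point load 13.8 at a = 1.72: Pab(L + a)/(6LEI) = 53.74/EI
  θ_10 = 4689/EI,  θ_20 = 4653/EI
Flexibility coefficients: a unit moment at one end gives L/(3EI) there and L/(6EI) at the far end, so f₁₁ = f₂₂ = 4.6/EI and f₁₂ = f₂₁ = 2.3/EI.
Compatibility — zero rotation at each built-in end:
  4.6 M_1 + 2.3 M_2 = 4689
  2.3 M_1 + 4.6 M_2 = 4653
Solving the pair gives M_1 = 684.7 kip·ft and M_2 = 669.1 kip·ft (hogging).

M_2 = 669.1 kip·ft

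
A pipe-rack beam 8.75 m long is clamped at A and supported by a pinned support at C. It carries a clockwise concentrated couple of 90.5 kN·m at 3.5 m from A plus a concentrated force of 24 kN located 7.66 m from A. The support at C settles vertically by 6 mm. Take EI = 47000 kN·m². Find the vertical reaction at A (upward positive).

R_A = -4.205 kN

Remove the prop at C; the released (primary) structure is a cantilever built in at A.
Primary-structure tip deflection at C by superposition:
  clockwise couple 90.5 at a = 3.5: M₀a(2L − a)/(2EI) = 2217/EI
  point load 24 at a = 7.66: Pa²(3L − a)/(6EI) = 4363/EI
  δ_0 = 6580/EI
Tip deflection under a unit load at C: L³/(3EI) = 223.3/EI.
With EI = 47000 kN·m²: δ_0 = 0.14001 m and δ_{CC} = 0.004751 m/kN.
Compatibility — the beam at C must follow the support down by 0.006 m: δ_0 − R_C·δ_{CC} = 0.006, so R_C = (0.14001 − 0.006)/0.004751 = 28.2 kN.
Vertical equilibrium: R_A = ΣP − R_C = 24 − 28.2 = -4.205 kN.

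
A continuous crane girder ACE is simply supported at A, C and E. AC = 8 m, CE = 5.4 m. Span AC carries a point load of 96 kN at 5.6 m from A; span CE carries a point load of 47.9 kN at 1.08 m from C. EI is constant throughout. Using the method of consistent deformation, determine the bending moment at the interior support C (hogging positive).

M_C = 96.85 kN·m

Release continuity at C by inserting a hinge; the redundant is the internal moment M_C. The primary structure is two simply-supported spans AC and CE.
Rotations at C on the released spans (each span's end-slope, ×1/EI):
  span AC: point load 96 at a = 5.6: Pab(L + a)/(6LEI) = 365.6/EI
  span CE: point load 47.9 at a = 1.08: Pab(L + b)/(6LEI) = 67.04/EI
  relative rotation θ_0 = (365.6 + 67.04)/EI = 432.6/EI
A unit hogging moment at C produces rotation L₁/(3EI) + L₂/(3EI) = 4.467/EI.
Slope continuity at C: θ_0 = M_C·4.467/EI, so M_C = 432.6/4.467 = 96.85 kN·m (hogging).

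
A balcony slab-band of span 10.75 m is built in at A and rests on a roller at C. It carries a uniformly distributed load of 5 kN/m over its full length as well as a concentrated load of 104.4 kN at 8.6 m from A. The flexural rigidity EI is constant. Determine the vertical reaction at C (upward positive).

R_C = 93.65 kN

Take the reaction at C as the redundant and release it; the primary structure is a cantilever fixed at A.
Free-end deflection of the primary structure under the applied loading (downward +):
  UDL 5: wL⁴/(8EI) = 8347/EI
  point load 104.4 at a = 8.6: Pa²(3L − a)/(6EI) = 30435/EI
  δ_0 = 38782/EI
Tip deflection under a unit load at C: L³/(3EI) = 414.1/EI.
Compatibility at C: δ_0 − R_C·δ_{CC} = 0, so R_C = 38782/414.1 = 93.65 kN.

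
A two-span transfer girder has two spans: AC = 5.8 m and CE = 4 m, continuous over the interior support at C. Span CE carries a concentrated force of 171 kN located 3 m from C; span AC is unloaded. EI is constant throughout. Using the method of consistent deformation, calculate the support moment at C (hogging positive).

M_C = 32.72 kN·m

Release continuity at C by inserting a hinge; the redundant is the internal moment M_C. The primary structure is two simply-supported spans AC and CE.
Rotations at C on the released spans (each span's end-slope, ×1/EI):
  span CE: point load 171 at a = 3: Pab(L + b)/(6LEI) = 106.9/EI
  relative rotation θ_0 = (0 + 106.9)/EI = 106.9/EI
A unit hogging moment at C produces rotation L₁/(3EI) + L₂/(3EI) = 3.267/EI.
Compatibility: M_C·(L₁+L₂)/(3EI) = θ_0, giving M_C = 32.72 kN·m (hogging).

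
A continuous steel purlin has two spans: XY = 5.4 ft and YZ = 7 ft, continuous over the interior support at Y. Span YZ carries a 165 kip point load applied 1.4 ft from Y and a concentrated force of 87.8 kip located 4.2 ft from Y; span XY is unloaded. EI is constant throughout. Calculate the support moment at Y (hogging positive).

M_Y = 152.2 kip·ft

Release continuity at Y by inserting a hinge; the redundant is the internal moment M_Y. The primary structure is two simply-supported spans XY and YZ.
End slopes at the hinge Y, treating each span as simply supported:
  span YZ: point load 165 at a = 1.4: Pab(L + b)/(6LEI) = 388.1/EI
  span YZ: point load 87.8 at a = 4.2: Pab(L + b)/(6LEI) = 240.9/EI
  relative rotation θ_0 = (0 + 629)/EI = 629/EI
A unit hogging moment at Y produces rotation L₁/(3EI) + L₂/(3EI) = 4.133/EI.
Compatibility: M_Y·(L₁+L₂)/(3EI) = θ_0, giving M_Y = 152.2 kip·ft (hogging).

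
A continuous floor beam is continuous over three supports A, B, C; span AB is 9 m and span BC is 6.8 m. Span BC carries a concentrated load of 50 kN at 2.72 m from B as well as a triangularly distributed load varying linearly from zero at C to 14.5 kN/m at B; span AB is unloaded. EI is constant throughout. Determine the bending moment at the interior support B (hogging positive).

Insert a hinge at B; M_B is the redundant, and each span becomes simply supported.
Rotations at B on the released spans (each span's end-slope, ×1/EI):
  span BC: point load 50 at a = 2.72: Pab(L + b)/(6LEI) = 148/EI
  span BC: triangular load, peak 14.5: w₀L³/(45EI) = 101.3/EI
  relative rotation θ_0 = (0 + 249.3)/EI = 249.3/EI
A unit hogging moment at B produces rotation L₁/(3EI) + L₂/(3EI) = 5.267/EI.
Compatibility: M_B·(L₁+L₂)/(3EI) = θ_0, giving M_B = 47.33 kN·m (hogging).

M_B = 47.33 kN·m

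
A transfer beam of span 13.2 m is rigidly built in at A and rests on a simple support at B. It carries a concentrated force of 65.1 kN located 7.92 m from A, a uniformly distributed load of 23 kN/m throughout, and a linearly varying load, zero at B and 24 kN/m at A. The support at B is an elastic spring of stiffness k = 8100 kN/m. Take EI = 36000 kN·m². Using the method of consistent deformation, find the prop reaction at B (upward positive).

Remove the prop at B; the released (primary) structure is a cantilever built in at A.
Downward deflection at the released point B due to the loads:
  point load 65.1 at a = 7.92: Pa²(3L − a)/(6EI) = 21561/EI
  UDL 23: wL⁴/(8EI) = 87284/EI
  triangular load, peak 24 at the fixed end: w₀L⁴/(30EI) = 24288/EI
  δ_0 = 133132/EI
Flexibility coefficient — unit upward force at B: δ_{BB} = L³/(3EI) = 766.7/EI.
With EI = 36000 kN·m²: δ_0 = 3.6981 m and δ_{BB} = 0.021296 m/kN.
Compatibility — the spring shortens by R_B/k under the reaction it provides: δ_0 − R_B·δ_{BB} = R_B/k. With 1/k = 0.000123 m/kN, R_B = δ_0 / (δ_{BB} + 1/k) = 3.6981 / (0.021296 + 0.000123) = 172.7 kN.

R_B = 172.7 kN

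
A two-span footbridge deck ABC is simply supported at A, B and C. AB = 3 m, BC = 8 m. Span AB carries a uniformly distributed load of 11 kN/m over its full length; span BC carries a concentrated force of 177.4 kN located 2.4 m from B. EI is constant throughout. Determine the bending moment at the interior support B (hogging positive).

Insert a hinge at B; M_B is the redundant, and each span becomes simply supported.
Discontinuity in slope at B on the released structure — sum the simple-span end rotations:
  span AB: UDL 11: wL³/(24EI) = 12.38/EI
  span BC: point load 177.4 at a = 2.4: Pab(L + b)/(6LEI) = 675.5/EI
  relative rotation θ_0 = (12.38 + 675.5)/EI = 687.9/EI
A unit hogging moment at B produces rotation L₁/(3EI) + L₂/(3EI) = 3.667/EI.
Slope continuity at B: θ_0 = M_B·3.667/EI, so M_B = 687.9/3.667 = 187.6 kN·m (hogging).

M_B = 187.6 kN·m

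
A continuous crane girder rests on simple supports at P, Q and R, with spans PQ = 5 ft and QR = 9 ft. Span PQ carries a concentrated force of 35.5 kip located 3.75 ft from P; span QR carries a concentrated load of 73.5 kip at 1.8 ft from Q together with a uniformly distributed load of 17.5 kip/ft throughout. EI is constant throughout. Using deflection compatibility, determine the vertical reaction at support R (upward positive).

Release continuity at Q by inserting a hinge; the redundant is the internal moment M_Q. The primary structure is two simply-supported spans PQ and QR.
Rotations at Q on the released spans (each span's end-slope, ×1/EI):
  span PQ: point load 35.5 at a = 3.75: Pab(L + a)/(6LEI) = 48.54/EI
  span QR: point load 73.5 at a = 1.8: Pab(L + b)/(6LEI) = 285.8/EI
  span QR: UDL 17.5: wL³/(24EI) = 531.6/EI
  relative rotation θ_0 = (48.54 + 817.3)/EI = 865.9/EI
A unit hogging moment at Q produces rotation L₁/(3EI) + L₂/(3EI) = 4.667/EI.
Slope continuity at Q: θ_0 = M_Q·4.667/EI, so M_Q = 865.9/4.667 = 185.5 kip·ft (hogging).
Span QR, ΣM about R: R_Q^{QR}·9 = 1238 + 185.5, so R_Q^{QR} = 158.2 kip and R_R = 231 − 158.2 = 72.83 kip.

R_R = 72.83 kip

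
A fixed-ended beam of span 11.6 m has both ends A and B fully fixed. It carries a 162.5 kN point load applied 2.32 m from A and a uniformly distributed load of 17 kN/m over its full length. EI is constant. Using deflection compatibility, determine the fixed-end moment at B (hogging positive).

Take the two fixed-end moments M_A, M_B as redundants; the released structure is the simple span AB.
On the primary (simply-supported) span, the end slopes from the loading are:
  at A: point load 162.5 at a = 2.32: Pab(L + b)/(6LEI) = 1050/EI
  at B: point load 162.5 at a = 2.32: Pab(L + a)/(6LEI) = 699.7/EI
  at A: UDL 17: wL³/(24EI) = 1106/EI
  at B: UDL 17: wL³/(24EI) = 1106/EI
  θ_A0 = 2155/EI,  θ_B0 = 1805/EI
Flexibility coefficients: a unit moment at one end gives L/(3EI) there and L/(6EI) at the far end, so f₁₁ = f₂₂ = 3.867/EI and f₁₂ = f₂₁ = 1.933/EI.
Compatibility — zero rotation at each built-in end:
  3.867 M_A + 1.933 M_B = 2155
  1.933 M_A + 3.867 M_B = 1805
Solving the pair gives M_A = 431.9 kN·m and M_B = 250.9 kN·m (hogging).

M_B = 250.9 kN·m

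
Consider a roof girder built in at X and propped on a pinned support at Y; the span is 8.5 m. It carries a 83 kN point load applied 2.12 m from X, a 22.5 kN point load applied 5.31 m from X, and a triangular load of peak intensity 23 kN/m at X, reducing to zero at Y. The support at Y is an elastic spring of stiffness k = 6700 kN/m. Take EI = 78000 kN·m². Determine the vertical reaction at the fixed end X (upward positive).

R_X = 168.2 kN

Take the reaction at Y as the redundant and release it; the primary structure is a cantilever fixed at X.
Primary-structure tip deflection at Y by superposition:
  point load 83 at a = 2.12: Pa²(3L − a)/(6EI) = 1454/EI
  point load 22.5 at a = 5.31: Pa²(3L − a)/(6EI) = 2135/EI
  triangular load, peak 23 at the fixed end: w₀L⁴/(30EI) = 4002/EI
  δ_0 = 7590/EI
Flexibility coefficient — unit upward force at Y: δ_{YY} = L³/(3EI) = 204.7/EI.
With EI = 78000 kN·m²: δ_0 = 0.097313 m and δ_{YY} = 0.002624 m/kN.
Compatibility — the spring shortens by R_Y/k under the reaction it provides: δ_0 − R_Y·δ_{YY} = R_Y/k. With 1/k = 0.000149 m/kN, R_Y = δ_0 / (δ_{YY} + 1/k) = 0.097313 / (0.002624 + 0.000149) = 35.08 kN.
Vertical equilibrium: R_X = ΣP − R_Y = 203.2 − 35.08 = 168.2 kN.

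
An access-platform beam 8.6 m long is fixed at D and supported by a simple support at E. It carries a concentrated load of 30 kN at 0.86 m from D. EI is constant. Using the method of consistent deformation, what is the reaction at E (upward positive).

R_E = 0.435 kN

Choose R_E as the redundant. The primary structure is the cantilever fixed at D.
Free-end deflection of the primary structure under the applied loading (downward +):
  point load 30 at a = 0.86: Pa²(3L − a)/(6EI) = 92.23/EI
Tip deflection under a unit load at E: L³/(3EI) = 212/EI.
Compatibility at E: δ_0 − R_E·δ_{EE} = 0, so R_E = 92.23/212 = 0.435 kN.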